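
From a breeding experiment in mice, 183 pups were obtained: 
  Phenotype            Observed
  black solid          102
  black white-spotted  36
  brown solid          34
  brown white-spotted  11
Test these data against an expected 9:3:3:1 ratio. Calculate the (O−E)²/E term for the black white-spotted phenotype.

Total ratio parts = 16. Expected numbers out of 183:
  black solid: 183 × 9/16 = 102.9375
  black white-spotted: 183 × 3/16 = 34.3125
  brown solid: 183 × 3/16 = 34.3125
  brown white-spotted: 183 × 1/16 = 11.4375
Contribution of black white-spotted: (36 − 34.3125)² / 34.3125 = 0.0830

0.083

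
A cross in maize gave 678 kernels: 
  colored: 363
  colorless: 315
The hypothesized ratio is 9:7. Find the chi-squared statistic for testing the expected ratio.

Under the 9:7 hypothesis (Σ ratio = 16, N = 678):
  colored: 678 × 9/16 = 381.375
  colorless: 678 × 7/16 = 296.625
χ² = Σ (O − E)² / E
  colored: (363 − 381.375)² / 381.375 = 0.8853
  colorless: (315 − 296.625)² / 296.625 = 1.1383
χ² = 0.8853 + 1.1383 = 2.0236 ≈ 2.024

2.024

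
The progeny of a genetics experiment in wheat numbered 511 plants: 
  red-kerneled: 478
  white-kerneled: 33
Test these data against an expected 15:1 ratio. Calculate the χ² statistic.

0.038

Total ratio parts = 16. Expected numbers out of 511:
  red-kerneled: 511 × 15/16 = 479.0625
  white-kerneled: 511 × 1/16 = 31.9375
χ² = Σ (O − E)² / E
  red-kerneled: (478 − 479.0625)² / 479.0625 = 0.0024
  white-kerneled: (33 − 31.9375)² / 31.9375 = 0.0353
χ² = 0.0024 + 0.0353 = 0.0377 ≈ 0.038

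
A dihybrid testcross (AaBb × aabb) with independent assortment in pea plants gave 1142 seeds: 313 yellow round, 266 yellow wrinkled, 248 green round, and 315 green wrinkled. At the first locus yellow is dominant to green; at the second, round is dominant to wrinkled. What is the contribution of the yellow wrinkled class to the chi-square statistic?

A dihybrid testcross with independent assortment gives a 1:1:1:1 ratio.
Total ratio parts = 4. Expected numbers out of 1142:
  yellow round: 1142 × 1/4 = 285.5
  yellow wrinkled: 1142 × 1/4 = 285.5
  green round: 1142 × 1/4 = 285.5
  green wrinkled: 1142 × 1/4 = 285.5
Contribution of yellow wrinkled: (266 − 285.5)² / 285.5 = 1.3319

1.332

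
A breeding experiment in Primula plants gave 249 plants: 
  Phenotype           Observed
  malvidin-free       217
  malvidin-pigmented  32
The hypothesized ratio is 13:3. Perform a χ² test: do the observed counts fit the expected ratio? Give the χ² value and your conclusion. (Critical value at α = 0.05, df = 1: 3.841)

Expected counts for N = 249 under a 13:3 ratio (total parts = 16):
  malvidin-free: 249 × 13/16 = 202.3125
  malvidin-pigmented: 249 × 3/16 = 46.6875
χ² = Σ (O − E)² / E
  malvidin-free: (217 − 202.3125)² / 202.3125 = 1.0663
  malvidin-pigmented: (32 − 46.6875)² / 46.6875 = 4.6206
χ² = 1.0663 + 4.6206 = 5.6869 ≈ 5.687
Degrees of freedom = 2 − 1 = 1; critical value at α = 0.05 is 3.841.
Since 5.687 > 3.841, we reject the null hypothesis — the data do not fit the 13:3 ratio.

5.687; not consistent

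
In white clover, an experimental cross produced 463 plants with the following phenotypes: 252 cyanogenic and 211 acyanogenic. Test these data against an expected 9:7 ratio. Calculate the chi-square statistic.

0.625

Total ratio parts = 16. Expected numbers out of 463:
  cyanogenic: 463 × 9/16 = 260.4375
  acyanogenic: 463 × 7/16 = 202.5625
χ² = Σ (O − E)² / E
  cyanogenic: (252 − 260.4375)² / 260.4375 = 0.2734
  acyanogenic: (211 − 202.5625)² / 202.5625 = 0.3515
χ² = 0.2734 + 0.3515 = 0.6249 ≈ 0.625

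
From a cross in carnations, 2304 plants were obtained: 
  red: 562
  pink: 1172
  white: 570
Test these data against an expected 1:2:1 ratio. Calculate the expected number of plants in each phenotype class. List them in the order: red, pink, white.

Total ratio parts = 4. Expected numbers out of 2304:
  red: 2304 × 1/4 = 576
  pink: 2304 × 2/4 = 1152
  white: 2304 × 1/4 = 576

576, 1152, 576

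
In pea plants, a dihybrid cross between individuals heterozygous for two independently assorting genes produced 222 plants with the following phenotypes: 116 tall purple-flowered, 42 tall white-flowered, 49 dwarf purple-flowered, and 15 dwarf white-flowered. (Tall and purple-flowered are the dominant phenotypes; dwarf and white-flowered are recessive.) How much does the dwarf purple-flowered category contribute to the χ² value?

1.307

A dihybrid F₂ with independent assortment and complete dominance at both loci gives a 9:3:3:1 phenotypic ratio.
Total ratio parts = 16. Expected numbers out of 222:
  tall purple-flowered: 222 × 9/16 = 124.875
  tall white-flowered: 222 × 3/16 = 41.625
  dwarf purple-flowered: 222 × 3/16 = 41.625
  dwarf white-flowered: 222 × 1/16 = 13.875
Contribution of dwarf purple-flowered: (49 − 41.625)² / 41.625 = 1.3067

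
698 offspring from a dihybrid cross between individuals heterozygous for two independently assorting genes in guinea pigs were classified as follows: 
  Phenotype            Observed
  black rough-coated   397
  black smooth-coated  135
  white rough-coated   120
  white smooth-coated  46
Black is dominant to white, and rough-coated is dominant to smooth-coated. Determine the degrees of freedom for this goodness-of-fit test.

A dihybrid F₂ with independent assortment and complete dominance at both loci gives a 9:3:3:1 phenotypic ratio.
A goodness-of-fit test with 4 phenotype classes has df = 4 − 1 = 3.

3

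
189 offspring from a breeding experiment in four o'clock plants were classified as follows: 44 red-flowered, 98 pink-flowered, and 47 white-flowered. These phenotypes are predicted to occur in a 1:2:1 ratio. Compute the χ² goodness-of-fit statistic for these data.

0.354

Under the 1:2:1 hypothesis (Σ ratio = 4, N = 189):
  red-flowered: 189 × 1/4 = 47.25
  pink-flowered: 189 × 2/4 = 94.5
  white-flowered: 189 × 1/4 = 47.25
χ² = Σ (O − E)² / E
  red-flowered: (44 − 47.25)² / 47.25 = 0.2235
  pink-flowered: (98 − 94.5)² / 94.5 = 0.1296
  white-flowered: (47 − 47.25)² / 47.25 = 0.0013
χ² = 0.2235 + 0.1296 + 0.0013 = 0.3544 ≈ 0.354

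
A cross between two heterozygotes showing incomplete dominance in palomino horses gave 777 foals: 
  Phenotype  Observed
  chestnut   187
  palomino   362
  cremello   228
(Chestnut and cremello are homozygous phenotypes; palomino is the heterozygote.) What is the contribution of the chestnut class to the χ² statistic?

With incomplete dominance, a heterozygote × heterozygote cross gives a 1:2:1 phenotypic ratio.
Expected counts for N = 777 under a 1:2:1 ratio (total parts = 4):
  chestnut: 777 × 1/4 = 194.25
  palomino: 777 × 2/4 = 388.5
  cremello: 777 × 1/4 = 194.25
Contribution of chestnut: (187 − 194.25)² / 194.25 = 0.2706

0.271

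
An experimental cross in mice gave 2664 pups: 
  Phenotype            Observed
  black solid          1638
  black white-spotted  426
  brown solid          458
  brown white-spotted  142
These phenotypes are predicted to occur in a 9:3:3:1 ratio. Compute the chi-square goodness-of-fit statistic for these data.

Under the 9:3:3:1 hypothesis (Σ ratio = 16, N = 2664):
  black solid: 2664 × 9/16 = 1498.5
  black white-spotted: 2664 × 3/16 = 499.5
  brown solid: 2664 × 3/16 = 499.5
  brown white-spotted: 2664 × 1/16 = 166.5
χ² = Σ (O − E)² / E
  black solid: (1638 − 1498.5)² / 1498.5 = 12.9865
  black white-spotted: (426 − 499.5)² / 499.5 = 10.8153
  brown solid: (458 − 499.5)² / 499.5 = 3.4479
  brown white-spotted: (142 − 166.5)² / 166.5 = 3.6051
χ² = 12.9865 + 10.8153 + 3.4479 + 3.6051 = 30.8548 ≈ 30.855

30.855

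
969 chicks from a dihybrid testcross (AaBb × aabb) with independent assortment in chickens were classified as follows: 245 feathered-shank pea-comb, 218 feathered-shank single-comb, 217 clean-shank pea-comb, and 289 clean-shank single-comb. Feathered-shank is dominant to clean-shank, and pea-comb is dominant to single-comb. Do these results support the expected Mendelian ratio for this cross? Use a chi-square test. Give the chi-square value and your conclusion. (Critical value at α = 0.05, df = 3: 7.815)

A dihybrid testcross with independent assortment gives a 1:1:1:1 ratio.
Under the 1:1:1:1 hypothesis (Σ ratio = 4, N = 969):
  feathered-shank pea-comb: 969 × 1/4 = 242.25
  feathered-shank single-comb: 969 × 1/4 = 242.25
  clean-shank pea-comb: 969 × 1/4 = 242.25
  clean-shank single-comb: 969 × 1/4 = 242.25
χ² = Σ (O − E)² / E
  feathered-shank pea-comb: (245 − 242.25)² / 242.25 = 0.0312
  feathered-shank single-comb: (218 − 242.25)² / 242.25 = 2.4275
  clean-shank pea-comb: (217 − 242.25)² / 242.25 = 2.6318
  clean-shank single-comb: (289 − 242.25)² / 242.25 = 9.0219
χ² = 0.0312 + 2.4275 + 2.6318 + 9.0219 = 14.1124 ≈ 14.112
Degrees of freedom = 4 − 1 = 3; critical value at α = 0.05 is 7.815.
Since 14.112 > 7.815, we reject the null hypothesis — the data do not fit the 1:1:1:1 ratio.

14.112; not consistent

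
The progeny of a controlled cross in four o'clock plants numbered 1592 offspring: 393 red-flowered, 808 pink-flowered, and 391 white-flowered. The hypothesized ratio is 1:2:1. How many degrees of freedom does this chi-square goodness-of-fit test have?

2

A goodness-of-fit test with 3 phenotype classes has df = 3 − 1 = 2.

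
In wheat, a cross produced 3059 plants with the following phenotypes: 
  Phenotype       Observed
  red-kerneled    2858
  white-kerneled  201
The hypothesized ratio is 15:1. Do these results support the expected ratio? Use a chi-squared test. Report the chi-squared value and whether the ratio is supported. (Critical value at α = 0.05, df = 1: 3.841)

The 15:1 ratio has 16 parts, so with N = 3059 the expected counts are:
  red-kerneled: 3059 × 15/16 = 2867.8125
  white-kerneled: 3059 × 1/16 = 191.1875
χ² = Σ (O − E)² / E
  red-kerneled: (2858 − 2867.8125)² / 2867.8125 = 0.0336
  white-kerneled: (201 − 191.1875)² / 191.1875 = 0.5036
χ² = 0.0336 + 0.5036 = 0.5372 ≈ 0.537
Degrees of freedom = 2 − 1 = 1; critical value at α = 0.05 is 3.841.
Since 0.537 < 3.841, we fail to reject the null hypothesis — the data are consistent with the 15:1 ratio.

0.537; consistent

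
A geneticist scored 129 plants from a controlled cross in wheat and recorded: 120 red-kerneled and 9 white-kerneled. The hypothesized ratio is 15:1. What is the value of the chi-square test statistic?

0.116

Expected counts for N = 129 under a 15:1 ratio (total parts = 16):
  red-kerneled: 129 × 15/16 = 120.9375
  white-kerneled: 129 × 1/16 = 8.0625
χ² = Σ (O − E)² / E
  red-kerneled: (120 − 120.9375)² / 120.9375 = 0.0073
  white-kerneled: (9 − 8.0625)² / 8.0625 = 0.1090
χ² = 0.0073 + 0.1090 = 0.1163 ≈ 0.116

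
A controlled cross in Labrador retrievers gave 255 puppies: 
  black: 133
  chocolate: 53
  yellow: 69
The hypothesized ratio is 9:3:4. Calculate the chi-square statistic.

Under the 9:3:4 hypothesis (Σ ratio = 16, N = 255):
  black: 255 × 9/16 = 143.4375
  chocolate: 255 × 3/16 = 47.8125
  yellow: 255 × 4/16 = 63.75
χ² = Σ (O − E)² / E
  black: (133 − 143.4375)² / 143.4375 = 0.7595
  chocolate: (53 − 47.8125)² / 47.8125 = 0.5628
  yellow: (69 − 63.75)² / 63.75 = 0.4324
χ² = 0.7595 + 0.5628 + 0.4324 = 1.7547 ≈ 1.755

1.755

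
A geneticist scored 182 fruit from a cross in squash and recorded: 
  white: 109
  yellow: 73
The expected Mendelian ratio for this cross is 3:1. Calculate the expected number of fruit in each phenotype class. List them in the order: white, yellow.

136.5, 45.5

Expected counts for N = 182 under a 3:1 ratio (total parts = 4):
  white: 182 × 3/4 = 136.5
  yellow: 182 × 1/4 = 45.5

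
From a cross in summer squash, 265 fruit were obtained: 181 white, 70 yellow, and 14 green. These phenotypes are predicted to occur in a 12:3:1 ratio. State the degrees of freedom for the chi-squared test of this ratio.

2

A goodness-of-fit test with 3 phenotype classes has df = 3 − 1 = 2.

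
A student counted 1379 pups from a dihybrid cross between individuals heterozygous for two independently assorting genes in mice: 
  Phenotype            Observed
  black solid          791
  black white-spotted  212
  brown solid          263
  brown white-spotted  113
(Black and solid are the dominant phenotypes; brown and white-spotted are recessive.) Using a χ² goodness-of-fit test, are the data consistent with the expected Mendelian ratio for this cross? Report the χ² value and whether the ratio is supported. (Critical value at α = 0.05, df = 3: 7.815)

17.105; not consistent

A dihybrid F₂ with independent assortment and complete dominance at both loci gives a 9:3:3:1 phenotypic ratio.
The 9:3:3:1 ratio has 16 parts, so with N = 1379 the expected counts are:
  black solid: 1379 × 9/16 = 775.6875
  black white-spotted: 1379 × 3/16 = 258.5625
  brown solid: 1379 × 3/16 = 258.5625
  brown white-spotted: 1379 × 1/16 = 86.1875
χ² = Σ (O − E)² / E
  black solid: (791 − 775.6875)² / 775.6875 = 0.3023
  black white-spotted: (212 − 258.5625)² / 258.5625 = 8.3851
  brown solid: (263 − 258.5625)² / 258.5625 = 0.0762
  brown white-spotted: (113 − 86.1875)² / 86.1875 = 8.3412
χ² = 0.3023 + 8.3851 + 0.0762 + 8.3412 = 17.1048 ≈ 17.105
Degrees of freedom = 4 − 1 = 3; critical value at α = 0.05 is 7.815.
Since 17.105 > 7.815, we reject the null hypothesis — the data do not fit the 9:3:3:1 ratio.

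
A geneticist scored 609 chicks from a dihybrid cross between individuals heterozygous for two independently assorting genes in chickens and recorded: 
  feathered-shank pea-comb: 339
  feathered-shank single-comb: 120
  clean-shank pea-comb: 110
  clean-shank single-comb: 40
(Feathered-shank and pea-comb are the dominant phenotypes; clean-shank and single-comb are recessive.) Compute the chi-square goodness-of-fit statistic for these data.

0.585

A dihybrid F₂ with independent assortment and complete dominance at both loci gives a 9:3:3:1 phenotypic ratio.
Expected counts for N = 609 under a 9:3:3:1 ratio (total parts = 16):
  feathered-shank pea-comb: 609 × 9/16 = 342.5625
  feathered-shank single-comb: 609 × 3/16 = 114.1875
  clean-shank pea-comb: 609 × 3/16 = 114.1875
  clean-shank single-comb: 609 × 1/16 = 38.0625
χ² = Σ (O − E)² / E
  feathered-shank pea-comb: (339 − 342.5625)² / 342.5625 = 0.0370
  feathered-shank single-comb: (120 − 114.1875)² / 114.1875 = 0.2959
  clean-shank pea-comb: (110 − 114.1875)² / 114.1875 = 0.1536
  clean-shank single-comb: (40 − 38.0625)² / 38.0625 = 0.0986
χ² = 0.0370 + 0.2959 + 0.1536 + 0.0986 = 0.5851 ≈ 0.585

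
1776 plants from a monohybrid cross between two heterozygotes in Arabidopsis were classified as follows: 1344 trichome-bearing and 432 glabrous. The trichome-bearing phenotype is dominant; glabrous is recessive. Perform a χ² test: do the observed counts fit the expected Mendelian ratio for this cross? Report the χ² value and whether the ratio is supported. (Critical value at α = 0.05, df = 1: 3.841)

0.432; consistent

For a monohybrid cross between heterozygotes with complete dominance, the expected phenotypic ratio is 3:1.
The 3:1 ratio has 4 parts, so with N = 1776 the expected counts are:
  trichome-bearing: 1776 × 3/4 = 1332
  glabrous: 1776 × 1/4 = 444
χ² = Σ (O − E)² / E
  trichome-bearing: (1344 − 1332)² / 1332 = 0.1081
  glabrous: (432 − 444)² / 444 = 0.3243
χ² = 0.1081 + 0.3243 = 0.4324 ≈ 0.432
Degrees of freedom = 2 − 1 = 1; critical value at α = 0.05 is 3.841.
Since 0.432 < 3.841, we fail to reject the null hypothesis — the data are consistent with the 3:1 ratio.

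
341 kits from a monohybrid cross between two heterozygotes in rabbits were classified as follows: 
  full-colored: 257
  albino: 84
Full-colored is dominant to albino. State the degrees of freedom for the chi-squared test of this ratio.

For a monohybrid cross between heterozygotes with complete dominance, the expected phenotypic ratio is 3:1.
A goodness-of-fit test with 2 phenotype classes has df = 2 − 1 = 1.

1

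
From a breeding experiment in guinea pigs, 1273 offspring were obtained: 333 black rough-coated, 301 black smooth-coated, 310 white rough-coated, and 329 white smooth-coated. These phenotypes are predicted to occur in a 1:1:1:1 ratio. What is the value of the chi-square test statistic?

2.196

The 1:1:1:1 ratio has 4 parts, so with N = 1273 the expected counts are:
  black rough-coated: 1273 × 1/4 = 318.25
  black smooth-coated: 1273 × 1/4 = 318.25
  white rough-coated: 1273 × 1/4 = 318.25
  white smooth-coated: 1273 × 1/4 = 318.25
χ² = Σ (O − E)² / E
  black rough-coated: (333 − 318.25)² / 318.25 = 0.6836
  black smooth-coated: (301 − 318.25)² / 318.25 = 0.9350
  white rough-coated: (310 − 318.25)² / 318.25 = 0.2139
  white smooth-coated: (329 − 318.25)² / 318.25 = 0.3631
χ² = 0.6836 + 0.9350 + 0.2139 + 0.3631 = 2.1956 ≈ 2.196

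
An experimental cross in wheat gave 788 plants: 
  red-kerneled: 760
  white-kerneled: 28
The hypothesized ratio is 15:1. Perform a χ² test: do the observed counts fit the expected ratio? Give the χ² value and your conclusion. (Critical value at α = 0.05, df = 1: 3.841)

Total ratio parts = 16. Expected numbers out of 788:
  red-kerneled: 788 × 15/16 = 738.75
  white-kerneled: 788 × 1/16 = 49.25
χ² = Σ (O − E)² / E
  red-kerneled: (760 − 738.75)² / 738.75 = 0.6113
  white-kerneled: (28 − 49.25)² / 49.25 = 9.1688
χ² = 0.6113 + 9.1688 = 9.7801 ≈ 9.780
Degrees of freedom = 2 − 1 = 1; critical value at α = 0.05 is 3.841.
Since 9.780 > 3.841, we reject the null hypothesis — the data do not fit the 15:1 ratio.

9.780; not consistent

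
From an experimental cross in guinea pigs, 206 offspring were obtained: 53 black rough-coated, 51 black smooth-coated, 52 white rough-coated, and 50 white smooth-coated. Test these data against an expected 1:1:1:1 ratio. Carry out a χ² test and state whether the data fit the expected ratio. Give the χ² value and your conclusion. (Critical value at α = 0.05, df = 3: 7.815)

The 1:1:1:1 ratio has 4 parts, so with N = 206 the expected counts are:
  black rough-coated: 206 × 1/4 = 51.5
  black smooth-coated: 206 × 1/4 = 51.5
  white rough-coated: 206 × 1/4 = 51.5
  white smooth-coated: 206 × 1/4 = 51.5
χ² = Σ (O − E)² / E
  black rough-coated: (53 − 51.5)² / 51.5 = 0.0437
  black smooth-coated: (51 − 51.5)² / 51.5 = 0.0049
  white rough-coated: (52 − 51.5)² / 51.5 = 0.0049
  white smooth-coated: (50 − 51.5)² / 51.5 = 0.0437
χ² = 0.0437 + 0.0049 + 0.0049 + 0.0437 = 0.0972 ≈ 0.097
Degrees of freedom = 4 − 1 = 3; critical value at α = 0.05 is 7.815.
Since 0.097 < 7.815, we fail to reject the null hypothesis — the data are consistent with the 1:1:1:1 ratio.

0.097; consistent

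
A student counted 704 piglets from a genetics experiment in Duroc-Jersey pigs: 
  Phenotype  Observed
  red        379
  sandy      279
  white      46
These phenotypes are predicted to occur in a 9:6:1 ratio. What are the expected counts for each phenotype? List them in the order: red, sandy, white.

The 9:6:1 ratio has 16 parts, so with N = 704 the expected counts are:
  red: 704 × 9/16 = 396
  sandy: 704 × 6/16 = 264
  white: 704 × 1/16 = 44

396, 264, 44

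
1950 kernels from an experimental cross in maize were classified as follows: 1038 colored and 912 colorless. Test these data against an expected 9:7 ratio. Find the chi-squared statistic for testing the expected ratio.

Total ratio parts = 16. Expected numbers out of 1950:
  colored: 1950 × 9/16 = 1096.875
  colorless: 1950 × 7/16 = 853.125
χ² = Σ (O − E)² / E
  colored: (1038 − 1096.875)² / 1096.875 = 3.1601
  colorless: (912 − 853.125)² / 853.125 = 4.0630
χ² = 3.1601 + 4.0630 = 7.2231 ≈ 7.223

7.223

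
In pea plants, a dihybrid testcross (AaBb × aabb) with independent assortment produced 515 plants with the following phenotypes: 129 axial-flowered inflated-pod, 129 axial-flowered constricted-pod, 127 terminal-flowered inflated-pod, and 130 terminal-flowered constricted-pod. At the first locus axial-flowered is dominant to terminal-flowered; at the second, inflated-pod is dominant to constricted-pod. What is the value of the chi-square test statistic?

0.037

A dihybrid testcross with independent assortment gives a 1:1:1:1 ratio.
Total ratio parts = 4. Expected numbers out of 515:
  axial-flowered inflated-pod: 515 × 1/4 = 128.75
  axial-flowered constricted-pod: 515 × 1/4 = 128.75
  terminal-flowered inflated-pod: 515 × 1/4 = 128.75
  terminal-flowered constricted-pod: 515 × 1/4 = 128.75
χ² = Σ (O − E)² / E
  axial-flowered inflated-pod: (129 − 128.75)² / 128.75 = 0.0005
  axial-flowered constricted-pod: (129 − 128.75)² / 128.75 = 0.0005
  terminal-flowered inflated-pod: (127 − 128.75)² / 128.75 = 0.0238
  terminal-flowered constricted-pod: (130 − 128.75)² / 128.75 = 0.0121
χ² = 0.0005 + 0.0005 + 0.0238 + 0.0121 = 0.0369 ≈ 0.037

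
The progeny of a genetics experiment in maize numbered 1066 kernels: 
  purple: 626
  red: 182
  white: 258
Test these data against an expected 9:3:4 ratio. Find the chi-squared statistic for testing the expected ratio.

The 9:3:4 ratio has 16 parts, so with N = 1066 the expected counts are:
  purple: 1066 × 9/16 = 599.625
  red: 1066 × 3/16 = 199.875
  white: 1066 × 4/16 = 266.5
χ² = Σ (O − E)² / E
  purple: (626 − 599.625)² / 599.625 = 1.1601
  red: (182 − 199.875)² / 199.875 = 1.5986
  white: (258 − 266.5)² / 266.5 = 0.2711
χ² = 1.1601 + 1.5986 + 0.2711 = 3.0298 ≈ 3.030

3.030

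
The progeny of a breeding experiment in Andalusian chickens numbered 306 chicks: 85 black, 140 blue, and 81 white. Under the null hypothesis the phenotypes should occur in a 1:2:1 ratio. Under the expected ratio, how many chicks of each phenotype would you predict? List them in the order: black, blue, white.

76.5, 153, 76.5

Expected counts for N = 306 under a 1:2:1 ratio (total parts = 4):
  black: 306 × 1/4 = 76.5
  blue: 306 × 2/4 = 153
  white: 306 × 1/4 = 76.5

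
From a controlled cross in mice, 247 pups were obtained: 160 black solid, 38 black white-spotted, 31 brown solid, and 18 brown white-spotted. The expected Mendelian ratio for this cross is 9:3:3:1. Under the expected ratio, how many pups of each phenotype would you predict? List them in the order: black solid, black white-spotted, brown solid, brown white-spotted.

138.9375, 46.3125, 46.3125, 15.4375

Total ratio parts = 16. Expected numbers out of 247:
  black solid: 247 × 9/16 = 138.9375
  black white-spotted: 247 × 3/16 = 46.3125
  brown solid: 247 × 3/16 = 46.3125
  brown white-spotted: 247 × 1/16 = 15.4375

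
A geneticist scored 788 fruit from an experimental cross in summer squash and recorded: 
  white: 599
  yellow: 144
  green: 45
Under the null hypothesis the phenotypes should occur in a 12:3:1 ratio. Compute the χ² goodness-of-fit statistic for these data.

0.570

The 12:3:1 ratio has 16 parts, so with N = 788 the expected counts are:
  white: 788 × 12/16 = 591
  yellow: 788 × 3/16 = 147.75
  green: 788 × 1/16 = 49.25
χ² = Σ (O − E)² / E
  white: (599 − 591)² / 591 = 0.1083
  yellow: (144 − 147.75)² / 147.75 = 0.0952
  green: (45 − 49.25)² / 49.25 = 0.3668
χ² = 0.1083 + 0.0952 + 0.3668 = 0.5703 ≈ 0.570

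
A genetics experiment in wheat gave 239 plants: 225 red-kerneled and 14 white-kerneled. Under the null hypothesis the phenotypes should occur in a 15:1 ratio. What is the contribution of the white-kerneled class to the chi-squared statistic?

0.059

The 15:1 ratio has 16 parts, so with N = 239 the expected counts are:
  red-kerneled: 239 × 15/16 = 224.0625
  white-kerneled: 239 × 1/16 = 14.9375
Contribution of white-kerneled: (14 − 14.9375)² / 14.9375 = 0.0588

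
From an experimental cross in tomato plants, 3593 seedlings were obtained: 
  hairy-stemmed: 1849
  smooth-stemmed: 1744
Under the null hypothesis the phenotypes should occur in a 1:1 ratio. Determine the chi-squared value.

3.068

Expected counts for N = 3593 under a 1:1 ratio (total parts = 2):
  hairy-stemmed: 3593 × 1/2 = 1796.5
  smooth-stemmed: 3593 × 1/2 = 1796.5
χ² = Σ (O − E)² / E
  hairy-stemmed: (1849 − 1796.5)² / 1796.5 = 1.5342
  smooth-stemmed: (1744 − 1796.5)² / 1796.5 = 1.5342
χ² = 1.5342 + 1.5342 = 3.0684 ≈ 3.068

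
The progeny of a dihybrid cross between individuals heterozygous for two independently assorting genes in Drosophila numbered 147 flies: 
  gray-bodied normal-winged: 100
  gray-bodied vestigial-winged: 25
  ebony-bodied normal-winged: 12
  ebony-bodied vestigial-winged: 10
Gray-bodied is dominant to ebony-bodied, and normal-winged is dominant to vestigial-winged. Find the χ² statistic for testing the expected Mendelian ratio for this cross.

A dihybrid F₂ with independent assortment and complete dominance at both loci gives a 9:3:3:1 phenotypic ratio.
Under the 9:3:3:1 hypothesis (Σ ratio = 16, N = 147):
  gray-bodied normal-winged: 147 × 9/16 = 82.6875
  gray-bodied vestigial-winged: 147 × 3/16 = 27.5625
  ebony-bodied normal-winged: 147 × 3/16 = 27.5625
  ebony-bodied vestigial-winged: 147 × 1/16 = 9.1875
χ² = Σ (O − E)² / E
  gray-bodied normal-winged: (100 − 82.6875)² / 82.6875 = 3.6248
  gray-bodied vestigial-winged: (25 − 27.5625)² / 27.5625 = 0.2382
  ebony-bodied normal-winged: (12 − 27.5625)² / 27.5625 = 8.7870
  ebony-bodied vestigial-winged: (10 − 9.1875)² / 9.1875 = 0.0719
χ² = 3.6248 + 0.2382 + 8.7870 + 0.0719 = 12.7219 ≈ 12.722

12.722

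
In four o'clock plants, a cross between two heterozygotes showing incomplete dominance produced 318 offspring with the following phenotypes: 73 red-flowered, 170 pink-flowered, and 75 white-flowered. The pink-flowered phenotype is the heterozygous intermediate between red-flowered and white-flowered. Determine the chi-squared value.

With incomplete dominance, a heterozygote × heterozygote cross gives a 1:2:1 phenotypic ratio.
Total ratio parts = 4. Expected numbers out of 318:
  red-flowered: 318 × 1/4 = 79.5
  pink-flowered: 318 × 2/4 = 159
  white-flowered: 318 × 1/4 = 79.5
χ² = Σ (O − E)² / E
  red-flowered: (73 − 79.5)² / 79.5 = 0.5314
  pink-flowered: (170 − 159)² / 159 = 0.7610
  white-flowered: (75 − 79.5)² / 79.5 = 0.2547
χ² = 0.5314 + 0.7610 + 0.2547 = 1.5471 ≈ 1.547

1.547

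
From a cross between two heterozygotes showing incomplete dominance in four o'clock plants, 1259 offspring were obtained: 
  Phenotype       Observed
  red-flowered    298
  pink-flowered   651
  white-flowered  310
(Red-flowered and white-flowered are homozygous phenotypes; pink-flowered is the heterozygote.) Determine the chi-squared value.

With incomplete dominance, a heterozygote × heterozygote cross gives a 1:2:1 phenotypic ratio.
The 1:2:1 ratio has 4 parts, so with N = 1259 the expected counts are:
  red-flowered: 1259 × 1/4 = 314.75
  pink-flowered: 1259 × 2/4 = 629.5
  white-flowered: 1259 × 1/4 = 314.75
χ² = Σ (O − E)² / E
  red-flowered: (298 − 314.75)² / 314.75 = 0.8914
  pink-flowered: (651 − 629.5)² / 629.5 = 0.7343
  white-flowered: (310 − 314.75)² / 314.75 = 0.0717
χ² = 0.8914 + 0.7343 + 0.0717 = 1.6974 ≈ 1.697

1.697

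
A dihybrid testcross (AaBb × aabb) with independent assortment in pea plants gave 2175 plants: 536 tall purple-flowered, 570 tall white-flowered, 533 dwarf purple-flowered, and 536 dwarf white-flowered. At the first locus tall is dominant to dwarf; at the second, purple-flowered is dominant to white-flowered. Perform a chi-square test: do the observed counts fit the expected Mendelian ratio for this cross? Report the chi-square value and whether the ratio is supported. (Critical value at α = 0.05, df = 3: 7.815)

1.701; consistent

A dihybrid testcross with independent assortment gives a 1:1:1:1 ratio.
Total ratio parts = 4. Expected numbers out of 2175:
  tall purple-flowered: 2175 × 1/4 = 543.75
  tall white-flowered: 2175 × 1/4 = 543.75
  dwarf purple-flowered: 2175 × 1/4 = 543.75
  dwarf white-flowered: 2175 × 1/4 = 543.75
χ² = Σ (O − E)² / E
  tall purple-flowered: (536 − 543.75)² / 543.75 = 0.1105
  tall white-flowered: (570 − 543.75)² / 543.75 = 1.2672
  dwarf purple-flowered: (533 − 543.75)² / 543.75 = 0.2125
  dwarf white-flowered: (536 − 543.75)² / 543.75 = 0.1105
χ² = 0.1105 + 1.2672 + 0.2125 + 0.1105 = 1.7007 ≈ 1.701
Degrees of freedom = 4 − 1 = 3; critical value at α = 0.05 is 7.815.
Since 1.701 < 7.815, we fail to reject the null hypothesis — the data are consistent with the 1:1:1:1 ratio.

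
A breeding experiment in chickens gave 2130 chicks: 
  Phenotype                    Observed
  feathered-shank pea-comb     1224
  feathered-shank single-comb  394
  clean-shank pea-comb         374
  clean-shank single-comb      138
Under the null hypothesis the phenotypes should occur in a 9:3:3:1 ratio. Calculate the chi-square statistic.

Under the 9:3:3:1 hypothesis (Σ ratio = 16, N = 2130):
  feathered-shank pea-comb: 2130 × 9/16 = 1198.125
  feathered-shank single-comb: 2130 × 3/16 = 399.375
  clean-shank pea-comb: 2130 × 3/16 = 399.375
  clean-shank single-comb: 2130 × 1/16 = 133.125
χ² = Σ (O − E)² / E
  feathered-shank pea-comb: (1224 − 1198.125)² / 1198.125 = 0.5588
  feathered-shank single-comb: (394 − 399.375)² / 399.375 = 0.0723
  clean-shank pea-comb: (374 − 399.375)² / 399.375 = 1.6122
  clean-shank single-comb: (138 − 133.125)² / 133.125 = 0.1785
χ² = 0.5588 + 0.0723 + 1.6122 + 0.1785 = 2.4218 ≈ 2.422

2.422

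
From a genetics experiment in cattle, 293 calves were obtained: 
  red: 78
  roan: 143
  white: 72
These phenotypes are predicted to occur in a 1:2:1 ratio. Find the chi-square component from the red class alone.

Expected counts for N = 293 under a 1:2:1 ratio (total parts = 4):
  red: 293 × 1/4 = 73.25
  roan: 293 × 2/4 = 146.5
  white: 293 × 1/4 = 73.25
Contribution of red: (78 − 73.25)² / 73.25 = 0.3080

0.308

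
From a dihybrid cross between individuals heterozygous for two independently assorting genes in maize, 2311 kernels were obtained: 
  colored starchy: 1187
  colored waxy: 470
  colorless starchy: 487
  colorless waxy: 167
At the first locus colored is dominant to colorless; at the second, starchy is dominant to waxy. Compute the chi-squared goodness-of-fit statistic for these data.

A dihybrid F₂ with independent assortment and complete dominance at both loci gives a 9:3:3:1 phenotypic ratio.
Expected counts for N = 2311 under a 9:3:3:1 ratio (total parts = 16):
  colored starchy: 2311 × 9/16 = 1299.9375
  colored waxy: 2311 × 3/16 = 433.3125
  colorless starchy: 2311 × 3/16 = 433.3125
  colorless waxy: 2311 × 1/16 = 144.4375
χ² = Σ (O − E)² / E
  colored starchy: (1187 − 1299.9375)² / 1299.9375 = 9.8119
  colored waxy: (470 − 433.3125)² / 433.3125 = 3.1062
  colorless starchy: (487 − 433.3125)² / 433.3125 = 6.6519
  colorless waxy: (167 − 144.4375)² / 144.4375 = 3.5245
χ² = 9.8119 + 3.1062 + 6.6519 + 3.5245 = 23.0945 ≈ 23.095

23.095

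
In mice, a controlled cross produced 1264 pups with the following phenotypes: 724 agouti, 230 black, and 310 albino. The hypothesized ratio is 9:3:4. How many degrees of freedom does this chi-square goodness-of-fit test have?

A goodness-of-fit test with 3 phenotype classes has df = 3 − 1 = 2.

2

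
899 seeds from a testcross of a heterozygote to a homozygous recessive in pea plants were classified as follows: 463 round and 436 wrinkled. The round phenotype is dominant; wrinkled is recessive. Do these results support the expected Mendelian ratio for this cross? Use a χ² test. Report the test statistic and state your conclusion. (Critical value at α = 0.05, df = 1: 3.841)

A testcross of a heterozygote (Aa × aa) gives a 1:1 phenotypic ratio.
Total ratio parts = 2. Expected numbers out of 899:
  round: 899 × 1/2 = 449.5
  wrinkled: 899 × 1/2 = 449.5
χ² = Σ (O − E)² / E
  round: (463 − 449.5)² / 449.5 = 0.4055
  wrinkled: (436 − 449.5)² / 449.5 = 0.4055
χ² = 0.4055 + 0.4055 = 0.811
Degrees of freedom = 2 − 1 = 1; critical value at α = 0.05 is 3.841.
Since 0.811 < 3.841, we fail to reject the null hypothesis — the data are consistent with the 1:1 ratio.

0.811; consistent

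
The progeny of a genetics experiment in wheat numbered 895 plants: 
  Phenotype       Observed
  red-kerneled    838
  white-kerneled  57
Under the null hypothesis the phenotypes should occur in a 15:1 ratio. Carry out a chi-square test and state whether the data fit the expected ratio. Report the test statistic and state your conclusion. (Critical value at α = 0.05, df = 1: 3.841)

The 15:1 ratio has 16 parts, so with N = 895 the expected counts are:
  red-kerneled: 895 × 15/16 = 839.0625
  white-kerneled: 895 × 1/16 = 55.9375
χ² = Σ (O − E)² / E
  red-kerneled: (838 − 839.0625)² / 839.0625 = 0.0013
  white-kerneled: (57 − 55.9375)² / 55.9375 = 0.0202
χ² = 0.0013 + 0.0202 = 0.0215 ≈ 0.022
Degrees of freedom = 2 − 1 = 1; critical value at α = 0.05 is 3.841.
Since 0.022 < 3.841, we fail to reject the null hypothesis — the data are consistent with the 15:1 ratio.

0.022; consistent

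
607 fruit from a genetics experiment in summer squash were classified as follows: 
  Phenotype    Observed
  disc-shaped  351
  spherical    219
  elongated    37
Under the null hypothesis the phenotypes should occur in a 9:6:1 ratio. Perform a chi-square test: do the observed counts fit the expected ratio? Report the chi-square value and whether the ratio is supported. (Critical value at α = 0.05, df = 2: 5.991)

0.618; consistent

Expected counts for N = 607 under a 9:6:1 ratio (total parts = 16):
  disc-shaped: 607 × 9/16 = 341.4375
  spherical: 607 × 6/16 = 227.625
  elongated: 607 × 1/16 = 37.9375
χ² = Σ (O − E)² / E
  disc-shaped: (351 − 341.4375)² / 341.4375 = 0.2678
  spherical: (219 − 227.625)² / 227.625 = 0.3268
  elongated: (37 − 37.9375)² / 37.9375 = 0.0232
χ² = 0.2678 + 0.3268 + 0.0232 = 0.6178 ≈ 0.618
Degrees of freedom = 3 − 1 = 2; critical value at α = 0.05 is 5.991.
Since 0.618 < 5.991, we fail to reject the null hypothesis — the data are consistent with the 9:6:1 ratio.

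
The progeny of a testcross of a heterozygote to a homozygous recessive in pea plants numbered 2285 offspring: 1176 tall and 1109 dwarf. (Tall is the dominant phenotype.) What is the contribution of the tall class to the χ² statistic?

0.982

A testcross of a heterozygote (Aa × aa) gives a 1:1 phenotypic ratio.
Total ratio parts = 2. Expected numbers out of 2285:
  tall: 2285 × 1/2 = 1142.5
  dwarf: 2285 × 1/2 = 1142.5
Contribution of tall: (1176 − 1142.5)² / 1142.5 = 0.9823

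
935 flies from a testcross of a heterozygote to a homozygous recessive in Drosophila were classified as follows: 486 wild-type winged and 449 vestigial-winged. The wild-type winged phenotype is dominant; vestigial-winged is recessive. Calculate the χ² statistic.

1.464

A testcross of a heterozygote (Aa × aa) gives a 1:1 phenotypic ratio.
Under the 1:1 hypothesis (Σ ratio = 2, N = 935):
  wild-type winged: 935 × 1/2 = 467.5
  vestigial-winged: 935 × 1/2 = 467.5
χ² = Σ (O − E)² / E
  wild-type winged: (486 − 467.5)² / 467.5 = 0.7321
  vestigial-winged: (449 − 467.5)² / 467.5 = 0.7321
χ² = 0.7321 + 0.7321 = 1.4642 ≈ 1.464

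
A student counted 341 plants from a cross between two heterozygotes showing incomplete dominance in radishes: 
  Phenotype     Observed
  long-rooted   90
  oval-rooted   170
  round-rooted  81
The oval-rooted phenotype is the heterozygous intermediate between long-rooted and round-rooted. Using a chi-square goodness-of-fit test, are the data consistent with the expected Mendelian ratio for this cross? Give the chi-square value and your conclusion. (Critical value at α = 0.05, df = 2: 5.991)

0.478; consistent

With incomplete dominance, a heterozygote × heterozygote cross gives a 1:2:1 phenotypic ratio.
Expected counts for N = 341 under a 1:2:1 ratio (total parts = 4):
  long-rooted: 341 × 1/4 = 85.25
  oval-rooted: 341 × 2/4 = 170.5
  round-rooted: 341 × 1/4 = 85.25
χ² = Σ (O − E)² / E
  long-rooted: (90 − 85.25)² / 85.25 = 0.2647
  oval-rooted: (170 − 170.5)² / 170.5 = 0.0015
  round-rooted: (81 − 85.25)² / 85.25 = 0.2119
χ² = 0.2647 + 0.0015 + 0.2119 = 0.4781 ≈ 0.478
Degrees of freedom = 3 − 1 = 2; critical value at α = 0.05 is 5.991.
Since 0.478 < 5.991, we fail to reject the null hypothesis — the data are consistent with the 1:2:1 ratio.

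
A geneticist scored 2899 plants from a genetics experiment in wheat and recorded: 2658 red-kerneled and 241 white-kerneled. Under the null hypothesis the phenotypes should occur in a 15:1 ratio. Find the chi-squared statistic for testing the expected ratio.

The 15:1 ratio has 16 parts, so with N = 2899 the expected counts are:
  red-kerneled: 2899 × 15/16 = 2717.8125
  white-kerneled: 2899 × 1/16 = 181.1875
χ² = Σ (O − E)² / E
  red-kerneled: (2658 − 2717.8125)² / 2717.8125 = 1.3163
  white-kerneled: (241 − 181.1875)² / 181.1875 = 19.7449
χ² = 1.3163 + 19.7449 = 21.0612 ≈ 21.061

21.061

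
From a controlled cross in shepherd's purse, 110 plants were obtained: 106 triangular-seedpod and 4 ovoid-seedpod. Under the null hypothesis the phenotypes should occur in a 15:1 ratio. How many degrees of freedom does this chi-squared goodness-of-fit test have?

A goodness-of-fit test with 2 phenotype classes has df = 2 − 1 = 1.

1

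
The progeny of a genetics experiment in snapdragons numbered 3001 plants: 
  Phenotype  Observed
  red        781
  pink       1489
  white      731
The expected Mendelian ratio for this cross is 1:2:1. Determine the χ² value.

The 1:2:1 ratio has 4 parts, so with N = 3001 the expected counts are:
  red: 3001 × 1/4 = 750.25
  pink: 3001 × 2/4 = 1500.5
  white: 3001 × 1/4 = 750.25
χ² = Σ (O − E)² / E
  red: (781 − 750.25)² / 750.25 = 1.2603
  pink: (1489 − 1500.5)² / 1500.5 = 0.0881
  white: (731 − 750.25)² / 750.25 = 0.4939
χ² = 1.2603 + 0.0881 + 0.4939 = 1.8423 ≈ 1.842

1.842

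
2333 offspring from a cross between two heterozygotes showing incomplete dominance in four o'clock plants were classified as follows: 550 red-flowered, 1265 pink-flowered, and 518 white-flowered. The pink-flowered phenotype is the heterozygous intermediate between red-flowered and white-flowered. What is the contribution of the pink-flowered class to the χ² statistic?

With incomplete dominance, a heterozygote × heterozygote cross gives a 1:2:1 phenotypic ratio.
Expected counts for N = 2333 under a 1:2:1 ratio (total parts = 4):
  red-flowered: 2333 × 1/4 = 583.25
  pink-flowered: 2333 × 2/4 = 1166.5
  white-flowered: 2333 × 1/4 = 583.25
Contribution of pink-flowered: (1265 − 1166.5)² / 1166.5 = 8.3174

8.317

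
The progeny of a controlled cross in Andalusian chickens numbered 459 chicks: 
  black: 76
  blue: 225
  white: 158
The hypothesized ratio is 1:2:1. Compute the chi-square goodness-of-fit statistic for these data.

Expected counts for N = 459 under a 1:2:1 ratio (total parts = 4):
  black: 459 × 1/4 = 114.75
  blue: 459 × 2/4 = 229.5
  white: 459 × 1/4 = 114.75
χ² = Σ (O − E)² / E
  black: (76 − 114.75)² / 114.75 = 13.0855
  blue: (225 − 229.5)² / 229.5 = 0.0882
  white: (158 − 114.75)² / 114.75 = 16.3012
χ² = 13.0855 + 0.0882 + 16.3012 = 29.4749 ≈ 29.475

29.475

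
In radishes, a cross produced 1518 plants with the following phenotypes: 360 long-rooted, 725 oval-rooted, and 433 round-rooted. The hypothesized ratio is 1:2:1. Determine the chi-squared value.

The 1:2:1 ratio has 4 parts, so with N = 1518 the expected counts are:
  long-rooted: 1518 × 1/4 = 379.5
  oval-rooted: 1518 × 2/4 = 759
  round-rooted: 1518 × 1/4 = 379.5
χ² = Σ (O − E)² / E
  long-rooted: (360 − 379.5)² / 379.5 = 1.0020
  oval-rooted: (725 − 759)² / 759 = 1.5231
  round-rooted: (433 − 379.5)² / 379.5 = 7.5422
χ² = 1.0020 + 1.5231 + 7.5422 = 10.0673 ≈ 10.067

10.067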